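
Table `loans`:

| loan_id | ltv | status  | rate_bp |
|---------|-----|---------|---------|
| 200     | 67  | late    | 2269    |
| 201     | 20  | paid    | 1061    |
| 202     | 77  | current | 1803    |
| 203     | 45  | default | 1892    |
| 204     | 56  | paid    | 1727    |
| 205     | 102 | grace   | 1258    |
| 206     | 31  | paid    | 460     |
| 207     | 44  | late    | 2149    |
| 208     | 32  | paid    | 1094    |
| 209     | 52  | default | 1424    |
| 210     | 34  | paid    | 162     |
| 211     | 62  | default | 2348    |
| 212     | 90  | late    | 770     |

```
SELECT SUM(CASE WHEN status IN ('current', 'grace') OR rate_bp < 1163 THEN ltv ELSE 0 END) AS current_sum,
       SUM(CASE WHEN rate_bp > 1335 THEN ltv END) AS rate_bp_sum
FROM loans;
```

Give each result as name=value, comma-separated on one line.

current_sum=386, rate_bp_sum=403

[current_sum: status IN ('current', 'grace') OR rate_bp < 1163]
loan_id=200: ✗
loan_id=201: ✓ → 20
loan_id=202: ✓ → 77
loan_id=203: ✗
loan_id=204: ✗
loan_id=205: ✓ → 102
loan_id=206: ✓ → 31
loan_id=207: ✗
loan_id=208: ✓ → 32
loan_id=209: ✗
loan_id=210: ✓ → 34
loan_id=211: ✗
loan_id=212: ✓ → 90
current_sum = 20 + 77 + 102 + 31 + 32 + 34 + 90 = 386
—
[rate_bp_sum: rate_bp > 1335]
loan_id=200: ✓ → 67
loan_id=201: ✗
loan_id=202: ✓ → 77
loan_id=203: ✓ → 45
loan_id=204: ✓ → 56
loan_id=205: ✗
loan_id=206: ✗
loan_id=207: ✓ → 44
loan_id=208: ✗
loan_id=209: ✓ → 52
loan_id=210: ✗
loan_id=211: ✓ → 62
loan_id=212: ✗
rate_bp_sum = 67 + 77 + 45 + 56 + 44 + 52 + 62 = 403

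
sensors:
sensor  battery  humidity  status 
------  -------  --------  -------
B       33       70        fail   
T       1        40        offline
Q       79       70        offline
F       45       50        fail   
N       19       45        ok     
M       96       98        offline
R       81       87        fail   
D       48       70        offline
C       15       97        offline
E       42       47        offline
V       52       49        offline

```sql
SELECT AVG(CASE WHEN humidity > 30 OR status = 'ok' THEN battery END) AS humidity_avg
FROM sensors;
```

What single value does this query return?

46.4545454545

sensor=B: ✓ → 33
sensor=T: ✓ → 1
sensor=Q: ✓ → 79
sensor=F: ✓ → 45
sensor=N: ✓ → 19
sensor=M: ✓ → 96
sensor=R: ✓ → 81
sensor=D: ✓ → 48
sensor=C: ✓ → 15
sensor=E: ✓ → 42
sensor=V: ✓ → 52
humidity_avg = (33 + 1 + 79 + 45 + 19 + 96 + 81 + 48 + 15 + 42 + 52) / 11 = 46.4545454545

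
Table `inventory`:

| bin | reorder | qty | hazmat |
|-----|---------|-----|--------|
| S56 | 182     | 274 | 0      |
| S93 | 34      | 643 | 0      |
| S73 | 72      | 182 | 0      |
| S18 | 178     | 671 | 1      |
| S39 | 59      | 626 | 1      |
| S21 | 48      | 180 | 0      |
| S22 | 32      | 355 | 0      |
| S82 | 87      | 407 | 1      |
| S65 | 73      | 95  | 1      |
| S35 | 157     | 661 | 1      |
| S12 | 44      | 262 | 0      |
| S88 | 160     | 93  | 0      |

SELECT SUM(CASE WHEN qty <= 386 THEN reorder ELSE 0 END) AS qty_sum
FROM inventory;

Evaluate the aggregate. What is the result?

611

bin=S56: ✓ → 182
bin=S93: ✗
bin=S73: ✓ → 72
bin=S18: ✗
bin=S39: ✗
bin=S21: ✓ → 48
bin=S22: ✓ → 32
bin=S82: ✗
bin=S65: ✓ → 73
bin=S35: ✗
bin=S12: ✓ → 44
bin=S88: ✓ → 160
qty_sum = 182 + 72 + 48 + 32 + 73 + 44 + 160 = 611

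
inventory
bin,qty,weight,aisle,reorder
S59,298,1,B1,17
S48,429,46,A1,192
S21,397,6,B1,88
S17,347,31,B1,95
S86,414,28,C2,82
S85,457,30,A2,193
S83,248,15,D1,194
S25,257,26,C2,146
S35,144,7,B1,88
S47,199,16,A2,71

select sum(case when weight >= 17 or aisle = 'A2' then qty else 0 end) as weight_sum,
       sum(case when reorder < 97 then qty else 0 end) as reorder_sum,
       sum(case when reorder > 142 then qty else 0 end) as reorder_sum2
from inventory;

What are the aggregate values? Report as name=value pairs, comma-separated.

[weight_sum: weight >= 17 or aisle = 'A2']
bin=S59: ✗
bin=S48: ✓ → 429
bin=S21: ✗
bin=S17: ✓ → 347
bin=S86: ✓ → 414
bin=S85: ✓ → 457
bin=S83: ✗
bin=S25: ✓ → 257
bin=S35: ✗
bin=S47: ✓ → 199
weight_sum = 429 + 347 + 414 + 457 + 257 + 199 = 2103
—
[reorder_sum: reorder < 97]
bin=S59: ✓ → 298
bin=S48: ✗
bin=S21: ✓ → 397
bin=S17: ✓ → 347
bin=S86: ✓ → 414
bin=S85: ✗
bin=S83: ✗
bin=S25: ✗
bin=S35: ✓ → 144
bin=S47: ✓ → 199
reorder_sum = 298 + 397 + 347 + 414 + 144 + 199 = 1799
—
[reorder_sum2: reorder > 142]
bin=S59: ✗
bin=S48: ✓ → 429
bin=S21: ✗
bin=S17: ✗
bin=S86: ✗
bin=S85: ✓ → 457
bin=S83: ✓ → 248
bin=S25: ✓ → 257
bin=S35: ✗
bin=S47: ✗
reorder_sum2 = 429 + 457 + 248 + 257 = 1391

weight_sum=2103, reorder_sum=1799, reorder_sum2=1391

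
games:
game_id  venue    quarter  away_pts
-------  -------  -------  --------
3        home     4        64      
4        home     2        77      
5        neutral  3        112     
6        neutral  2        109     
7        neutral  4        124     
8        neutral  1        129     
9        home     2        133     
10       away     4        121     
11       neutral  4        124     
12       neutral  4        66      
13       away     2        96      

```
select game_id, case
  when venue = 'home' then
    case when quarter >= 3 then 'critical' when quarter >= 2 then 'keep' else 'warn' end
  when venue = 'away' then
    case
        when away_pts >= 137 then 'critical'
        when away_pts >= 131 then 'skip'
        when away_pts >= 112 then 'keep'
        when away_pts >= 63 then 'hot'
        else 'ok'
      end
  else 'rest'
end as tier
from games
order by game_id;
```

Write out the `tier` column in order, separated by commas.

critical, keep, rest, rest, rest, rest, keep, keep, rest, rest, hot

game_id=3: venue='home' → inner[quarter >= 3] → critical
game_id=4: venue='home' → inner[quarter >= 2] → keep
game_id=5: venue='neutral' → outer ELSE → rest
game_id=6: venue='neutral' → outer ELSE → rest
game_id=7: venue='neutral' → outer ELSE → rest
game_id=8: venue='neutral' → outer ELSE → rest
game_id=9: venue='home' → inner[quarter >= 2] → keep
game_id=10: venue='away' → inner[away_pts >= 112] → keep
game_id=11: venue='neutral' → outer ELSE → rest
game_id=12: venue='neutral' → outer ELSE → rest
game_id=13: venue='away' → inner[away_pts >= 63] → hot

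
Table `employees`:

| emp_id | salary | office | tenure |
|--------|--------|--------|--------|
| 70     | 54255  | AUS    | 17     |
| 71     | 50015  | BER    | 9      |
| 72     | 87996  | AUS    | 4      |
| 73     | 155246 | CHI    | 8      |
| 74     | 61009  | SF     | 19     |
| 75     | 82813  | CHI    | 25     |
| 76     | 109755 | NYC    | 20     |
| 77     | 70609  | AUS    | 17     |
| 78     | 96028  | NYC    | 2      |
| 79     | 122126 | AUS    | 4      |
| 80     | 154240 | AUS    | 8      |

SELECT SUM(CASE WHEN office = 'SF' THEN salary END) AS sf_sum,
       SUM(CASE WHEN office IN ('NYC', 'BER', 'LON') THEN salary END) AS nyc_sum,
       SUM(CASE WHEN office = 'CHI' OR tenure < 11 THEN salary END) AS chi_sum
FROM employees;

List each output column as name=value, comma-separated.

[sf_sum: office = 'SF']
emp_id=70: ✗
emp_id=71: ✗
emp_id=72: ✗
emp_id=73: ✗
emp_id=74: ✓ → 61009
emp_id=75: ✗
emp_id=76: ✗
emp_id=77: ✗
emp_id=78: ✗
emp_id=79: ✗
emp_id=80: ✗
sf_sum = 61009
—
[nyc_sum: office IN ('NYC', 'BER', 'LON')]
emp_id=70: ✗
emp_id=71: ✓ → 50015
emp_id=72: ✗
emp_id=73: ✗
emp_id=74: ✗
emp_id=75: ✗
emp_id=76: ✓ → 109755
emp_id=77: ✗
emp_id=78: ✓ → 96028
emp_id=79: ✗
emp_id=80: ✗
nyc_sum = 50015 + 109755 + 96028 = 255798
—
[chi_sum: office = 'CHI' OR tenure < 11]
emp_id=70: ✗
emp_id=71: ✓ → 50015
emp_id=72: ✓ → 87996
emp_id=73: ✓ → 155246
emp_id=74: ✗
emp_id=75: ✓ → 82813
emp_id=76: ✗
emp_id=77: ✗
emp_id=78: ✓ → 96028
emp_id=79: ✓ → 122126
emp_id=80: ✓ → 154240
chi_sum = 50015 + 87996 + 155246 + 82813 + 96028 + 122126 + 154240 = 748464

sf_sum=61009, nyc_sum=255798, chi_sum=748464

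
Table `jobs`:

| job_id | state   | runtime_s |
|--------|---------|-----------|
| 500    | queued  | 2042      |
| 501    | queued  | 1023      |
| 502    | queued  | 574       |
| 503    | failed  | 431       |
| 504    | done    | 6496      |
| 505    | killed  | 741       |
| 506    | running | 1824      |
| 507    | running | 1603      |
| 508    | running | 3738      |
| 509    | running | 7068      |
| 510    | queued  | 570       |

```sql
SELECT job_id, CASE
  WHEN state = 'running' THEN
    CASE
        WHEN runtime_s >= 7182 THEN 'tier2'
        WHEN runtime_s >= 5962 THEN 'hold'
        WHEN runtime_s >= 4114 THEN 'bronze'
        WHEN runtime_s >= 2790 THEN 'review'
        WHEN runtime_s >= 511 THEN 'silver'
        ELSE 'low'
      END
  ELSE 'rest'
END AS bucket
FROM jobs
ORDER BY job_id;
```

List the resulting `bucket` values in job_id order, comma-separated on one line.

rest, rest, rest, rest, rest, rest, silver, silver, review, hold, rest

job_id=500: state='queued' → outer ELSE → rest
job_id=501: state='queued' → outer ELSE → rest
job_id=502: state='queued' → outer ELSE → rest
job_id=503: state='failed' → outer ELSE → rest
job_id=504: state='done' → outer ELSE → rest
job_id=505: state='killed' → outer ELSE → rest
job_id=506: state='running' → inner[runtime_s >= 511] → silver
job_id=507: state='running' → inner[runtime_s >= 511] → silver
job_id=508: state='running' → inner[runtime_s >= 2790] → review
job_id=509: state='running' → inner[runtime_s >= 5962] → hold
job_id=510: state='queued' → outer ELSE → rest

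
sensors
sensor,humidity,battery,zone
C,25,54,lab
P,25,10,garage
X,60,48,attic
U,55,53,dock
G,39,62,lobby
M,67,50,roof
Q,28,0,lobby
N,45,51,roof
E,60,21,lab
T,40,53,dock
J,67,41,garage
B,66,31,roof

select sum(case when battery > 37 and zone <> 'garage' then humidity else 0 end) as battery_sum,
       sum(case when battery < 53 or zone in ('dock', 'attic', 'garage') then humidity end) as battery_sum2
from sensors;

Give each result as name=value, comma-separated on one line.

battery_sum=331, battery_sum2=513

[battery_sum: battery > 37 and zone <> 'garage']
sensor=C: ✓ → 25
sensor=P: ✗
sensor=X: ✓ → 60
sensor=U: ✓ → 55
sensor=G: ✓ → 39
sensor=M: ✓ → 67
sensor=Q: ✗
sensor=N: ✓ → 45
sensor=E: ✗
sensor=T: ✓ → 40
sensor=J: ✗
sensor=B: ✗
battery_sum = 25 + 60 + 55 + 39 + 67 + 45 + 40 = 331
—
[battery_sum2: battery < 53 or zone in ('dock', 'attic', 'garage')]
sensor=C: ✗
sensor=P: ✓ → 25
sensor=X: ✓ → 60
sensor=U: ✓ → 55
sensor=G: ✗
sensor=M: ✓ → 67
sensor=Q: ✓ → 28
sensor=N: ✓ → 45
sensor=E: ✓ → 60
sensor=T: ✓ → 40
sensor=J: ✓ → 67
sensor=B: ✓ → 66
battery_sum2 = 25 + 60 + 55 + 67 + 28 + 45 + 60 + 40 + 67 + 66 = 513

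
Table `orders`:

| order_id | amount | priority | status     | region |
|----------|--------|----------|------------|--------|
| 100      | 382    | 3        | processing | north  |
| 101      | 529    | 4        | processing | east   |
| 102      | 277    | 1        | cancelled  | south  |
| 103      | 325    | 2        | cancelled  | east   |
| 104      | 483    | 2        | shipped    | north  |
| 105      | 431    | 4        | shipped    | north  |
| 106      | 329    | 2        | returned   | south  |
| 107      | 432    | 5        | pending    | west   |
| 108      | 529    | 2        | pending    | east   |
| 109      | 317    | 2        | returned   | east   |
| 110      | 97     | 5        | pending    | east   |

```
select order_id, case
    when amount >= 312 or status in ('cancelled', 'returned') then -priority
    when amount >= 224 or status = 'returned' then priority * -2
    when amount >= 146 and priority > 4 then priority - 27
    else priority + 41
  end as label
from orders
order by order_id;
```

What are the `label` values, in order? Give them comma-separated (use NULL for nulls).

order_id=100: amount >= 312 or status in ('cancelled', 'returned') → -3
order_id=101: amount >= 312 or status in ('cancelled', 'returned') → -4
order_id=102: amount >= 312 or status in ('cancelled', 'returned') → -1
order_id=103: amount >= 312 or status in ('cancelled', 'returned') → -2
order_id=104: amount >= 312 or status in ('cancelled', 'returned') → -2
order_id=105: amount >= 312 or status in ('cancelled', 'returned') → -4
order_id=106: amount >= 312 or status in ('cancelled', 'returned') → -2
order_id=107: amount >= 312 or status in ('cancelled', 'returned') → -5
order_id=108: amount >= 312 or status in ('cancelled', 'returned') → -2
order_id=109: amount >= 312 or status in ('cancelled', 'returned') → -2
order_id=110: ELSE → 46

-3, -4, -1, -2, -2, -4, -2, -5, -2, -2, 46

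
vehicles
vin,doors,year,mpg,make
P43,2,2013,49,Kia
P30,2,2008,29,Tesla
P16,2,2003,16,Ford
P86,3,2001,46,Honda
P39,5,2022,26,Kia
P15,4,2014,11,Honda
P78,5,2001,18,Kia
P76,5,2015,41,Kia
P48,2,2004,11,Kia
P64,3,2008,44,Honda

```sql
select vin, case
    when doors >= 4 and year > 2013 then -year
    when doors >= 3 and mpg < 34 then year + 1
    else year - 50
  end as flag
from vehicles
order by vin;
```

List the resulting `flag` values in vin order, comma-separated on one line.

-2014, 1953, 1958, -2022, 1963, 1954, 1958, -2015, 2002, 1951

vin=P15: doors >= 4 and year > 2013 → -2014
vin=P16: ELSE → 1953
vin=P30: ELSE → 1958
vin=P39: doors >= 4 and year > 2013 → -2022
vin=P43: ELSE → 1963
vin=P48: ELSE → 1954
vin=P64: ELSE → 1958
vin=P76: doors >= 4 and year > 2013 → -2015
vin=P78: doors >= 3 and mpg < 34 → 2002
vin=P86: ELSE → 1951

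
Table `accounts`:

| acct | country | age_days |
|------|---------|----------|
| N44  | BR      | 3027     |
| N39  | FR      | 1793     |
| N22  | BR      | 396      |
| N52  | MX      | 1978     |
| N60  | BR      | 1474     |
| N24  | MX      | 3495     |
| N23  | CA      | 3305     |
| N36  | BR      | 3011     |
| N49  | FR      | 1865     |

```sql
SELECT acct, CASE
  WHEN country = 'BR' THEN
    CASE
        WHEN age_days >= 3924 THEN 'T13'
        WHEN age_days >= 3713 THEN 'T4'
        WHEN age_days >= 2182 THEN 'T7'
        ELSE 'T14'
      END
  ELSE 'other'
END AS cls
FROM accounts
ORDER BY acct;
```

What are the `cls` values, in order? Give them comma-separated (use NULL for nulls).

T14, other, other, T7, other, T7, other, other, T14

acct=N22: country='BR' → inner[ELSE] → T14
acct=N23: country='CA' → outer ELSE → other
acct=N24: country='MX' → outer ELSE → other
acct=N36: country='BR' → inner[age_days >= 2182] → T7
acct=N39: country='FR' → outer ELSE → other
acct=N44: country='BR' → inner[age_days >= 2182] → T7
acct=N49: country='FR' → outer ELSE → other
acct=N52: country='MX' → outer ELSE → other
acct=N60: country='BR' → inner[ELSE] → T14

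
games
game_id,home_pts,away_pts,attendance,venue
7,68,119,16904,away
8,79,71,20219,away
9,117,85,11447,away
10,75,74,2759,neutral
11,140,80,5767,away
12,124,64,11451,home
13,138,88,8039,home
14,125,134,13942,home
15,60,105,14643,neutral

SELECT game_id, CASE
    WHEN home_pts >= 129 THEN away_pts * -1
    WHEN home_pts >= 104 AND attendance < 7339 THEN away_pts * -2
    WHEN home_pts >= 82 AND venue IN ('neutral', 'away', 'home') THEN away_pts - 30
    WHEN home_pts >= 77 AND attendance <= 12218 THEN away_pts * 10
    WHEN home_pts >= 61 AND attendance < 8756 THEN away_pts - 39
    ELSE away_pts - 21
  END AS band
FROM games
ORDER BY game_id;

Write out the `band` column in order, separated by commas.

98, 50, 55, 35, -80, 34, -88, 104, 84

game_id=7: ELSE → 98
game_id=8: ELSE → 50
game_id=9: home_pts >= 82 AND venue IN ('neutral', 'away', 'home') → 55
game_id=10: home_pts >= 61 AND attendance < 8756 → 35
game_id=11: home_pts >= 129 → -80
game_id=12: home_pts >= 82 AND venue IN ('neutral', 'away', 'home') → 34
game_id=13: home_pts >= 129 → -88
game_id=14: home_pts >= 82 AND venue IN ('neutral', 'away', 'home') → 104
game_id=15: ELSE → 84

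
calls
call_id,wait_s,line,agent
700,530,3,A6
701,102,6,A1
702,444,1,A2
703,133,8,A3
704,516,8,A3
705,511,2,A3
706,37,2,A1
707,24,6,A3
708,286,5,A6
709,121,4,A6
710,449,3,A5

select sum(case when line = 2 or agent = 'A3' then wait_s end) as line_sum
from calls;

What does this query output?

call_id=700: ✗
call_id=701: ✗
call_id=702: ✗
call_id=703: ✓ → 133
call_id=704: ✓ → 516
call_id=705: ✓ → 511
call_id=706: ✓ → 37
call_id=707: ✓ → 24
call_id=708: ✗
call_id=709: ✗
call_id=710: ✗
line_sum = 133 + 516 + 511 + 37 + 24 = 1221

1221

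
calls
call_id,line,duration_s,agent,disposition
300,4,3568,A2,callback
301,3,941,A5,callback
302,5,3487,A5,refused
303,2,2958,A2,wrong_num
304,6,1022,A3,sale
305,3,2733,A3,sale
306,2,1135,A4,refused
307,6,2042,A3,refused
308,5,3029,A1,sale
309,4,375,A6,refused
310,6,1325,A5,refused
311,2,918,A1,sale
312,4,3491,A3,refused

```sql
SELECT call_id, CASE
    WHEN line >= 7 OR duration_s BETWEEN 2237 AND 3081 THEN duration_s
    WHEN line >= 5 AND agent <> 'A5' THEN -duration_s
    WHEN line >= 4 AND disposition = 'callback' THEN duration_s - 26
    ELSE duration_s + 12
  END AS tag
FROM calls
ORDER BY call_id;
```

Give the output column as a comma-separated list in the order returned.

3542, 953, 3499, 2958, -1022, 2733, 1147, -2042, 3029, 387, 1337, 930, 3503

call_id=300: line >= 4 AND disposition = 'callback' → 3542
call_id=301: ELSE → 953
call_id=302: ELSE → 3499
call_id=303: line >= 7 OR duration_s BETWEEN 2237 AND 3081 → 2958
call_id=304: line >= 5 AND agent <> 'A5' → -1022
call_id=305: line >= 7 OR duration_s BETWEEN 2237 AND 3081 → 2733
call_id=306: ELSE → 1147
call_id=307: line >= 5 AND agent <> 'A5' → -2042
call_id=308: line >= 7 OR duration_s BETWEEN 2237 AND 3081 → 3029
call_id=309: ELSE → 387
call_id=310: ELSE → 1337
call_id=311: ELSE → 930
call_id=312: ELSE → 3503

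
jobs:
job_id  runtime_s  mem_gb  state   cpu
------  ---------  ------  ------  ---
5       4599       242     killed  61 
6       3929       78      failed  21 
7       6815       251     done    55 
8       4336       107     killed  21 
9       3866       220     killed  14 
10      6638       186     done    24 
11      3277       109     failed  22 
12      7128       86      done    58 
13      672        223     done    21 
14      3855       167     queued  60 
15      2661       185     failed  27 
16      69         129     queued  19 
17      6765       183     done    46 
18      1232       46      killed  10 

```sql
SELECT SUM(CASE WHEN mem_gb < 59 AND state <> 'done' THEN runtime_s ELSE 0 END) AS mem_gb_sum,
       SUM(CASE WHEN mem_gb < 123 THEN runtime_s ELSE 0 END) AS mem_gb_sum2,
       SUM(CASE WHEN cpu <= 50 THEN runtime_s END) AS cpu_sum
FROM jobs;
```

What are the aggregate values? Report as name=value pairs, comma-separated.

[mem_gb_sum: mem_gb < 59 AND state <> 'done']
job_id=5: ✗
job_id=6: ✗
job_id=7: ✗
job_id=8: ✗
job_id=9: ✗
job_id=10: ✗
job_id=11: ✗
job_id=12: ✗
job_id=13: ✗
job_id=14: ✗
job_id=15: ✗
job_id=16: ✗
job_id=17: ✗
job_id=18: ✓ → 1232
mem_gb_sum = 1232
—
[mem_gb_sum2: mem_gb < 123]
job_id=5: ✗
job_id=6: ✓ → 3929
job_id=7: ✗
job_id=8: ✓ → 4336
job_id=9: ✗
job_id=10: ✗
job_id=11: ✓ → 3277
job_id=12: ✓ → 7128
job_id=13: ✗
job_id=14: ✗
job_id=15: ✗
job_id=16: ✗
job_id=17: ✗
job_id=18: ✓ → 1232
mem_gb_sum2 = 3929 + 4336 + 3277 + 7128 + 1232 = 19902
—
[cpu_sum: cpu <= 50]
job_id=5: ✗
job_id=6: ✓ → 3929
job_id=7: ✗
job_id=8: ✓ → 4336
job_id=9: ✓ → 3866
job_id=10: ✓ → 6638
job_id=11: ✓ → 3277
job_id=12: ✗
job_id=13: ✓ → 672
job_id=14: ✗
job_id=15: ✓ → 2661
job_id=16: ✓ → 69
job_id=17: ✓ → 6765
job_id=18: ✓ → 1232
cpu_sum = 3929 + 4336 + 3866 + 6638 + 3277 + 672 + 2661 + 69 + 6765 + 1232 = 33445

mem_gb_sum=1232, mem_gb_sum2=19902, cpu_sum=33445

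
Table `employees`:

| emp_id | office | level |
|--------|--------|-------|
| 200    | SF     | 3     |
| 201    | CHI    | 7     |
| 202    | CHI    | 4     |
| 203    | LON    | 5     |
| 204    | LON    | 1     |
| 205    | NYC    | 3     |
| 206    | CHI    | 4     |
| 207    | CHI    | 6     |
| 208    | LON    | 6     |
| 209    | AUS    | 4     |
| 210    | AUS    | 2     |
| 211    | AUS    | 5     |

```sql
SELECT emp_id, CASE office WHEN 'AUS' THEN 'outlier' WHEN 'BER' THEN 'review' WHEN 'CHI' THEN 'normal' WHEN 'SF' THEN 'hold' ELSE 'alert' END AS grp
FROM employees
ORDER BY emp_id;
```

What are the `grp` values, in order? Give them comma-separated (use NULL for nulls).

hold, normal, normal, alert, alert, alert, normal, normal, alert, outlier, outlier, outlier

emp_id=200: office='SF' → hold
emp_id=201: office='CHI' → normal
emp_id=202: office='CHI' → normal
emp_id=203: ELSE → alert
emp_id=204: ELSE → alert
emp_id=205: ELSE → alert
emp_id=206: office='CHI' → normal
emp_id=207: office='CHI' → normal
emp_id=208: ELSE → alert
emp_id=209: office='AUS' → outlier
emp_id=210: office='AUS' → outlier
emp_id=211: office='AUS' → outlier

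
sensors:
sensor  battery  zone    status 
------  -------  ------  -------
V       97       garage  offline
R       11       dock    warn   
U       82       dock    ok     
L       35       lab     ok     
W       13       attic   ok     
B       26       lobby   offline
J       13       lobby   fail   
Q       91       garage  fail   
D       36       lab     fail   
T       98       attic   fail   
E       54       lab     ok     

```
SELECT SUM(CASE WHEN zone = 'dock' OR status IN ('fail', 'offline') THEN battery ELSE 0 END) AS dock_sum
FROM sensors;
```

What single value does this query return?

454

sensor=V: ✓ → 97
sensor=R: ✓ → 11
sensor=U: ✓ → 82
sensor=L: ✗
sensor=W: ✗
sensor=B: ✓ → 26
sensor=J: ✓ → 13
sensor=Q: ✓ → 91
sensor=D: ✓ → 36
sensor=T: ✓ → 98
sensor=E: ✗
dock_sum = 97 + 11 + 82 + 26 + 13 + 91 + 36 + 98 = 454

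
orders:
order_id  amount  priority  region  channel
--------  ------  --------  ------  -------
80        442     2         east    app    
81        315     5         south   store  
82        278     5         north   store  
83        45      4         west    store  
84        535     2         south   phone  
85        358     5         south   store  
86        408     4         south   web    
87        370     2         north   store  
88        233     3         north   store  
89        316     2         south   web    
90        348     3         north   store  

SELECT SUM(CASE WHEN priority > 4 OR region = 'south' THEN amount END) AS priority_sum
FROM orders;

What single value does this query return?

order_id=80: ✗
order_id=81: ✓ → 315
order_id=82: ✓ → 278
order_id=83: ✗
order_id=84: ✓ → 535
order_id=85: ✓ → 358
order_id=86: ✓ → 408
order_id=87: ✗
order_id=88: ✗
order_id=89: ✓ → 316
order_id=90: ✗
priority_sum = 315 + 278 + 535 + 358 + 408 + 316 = 2210

2210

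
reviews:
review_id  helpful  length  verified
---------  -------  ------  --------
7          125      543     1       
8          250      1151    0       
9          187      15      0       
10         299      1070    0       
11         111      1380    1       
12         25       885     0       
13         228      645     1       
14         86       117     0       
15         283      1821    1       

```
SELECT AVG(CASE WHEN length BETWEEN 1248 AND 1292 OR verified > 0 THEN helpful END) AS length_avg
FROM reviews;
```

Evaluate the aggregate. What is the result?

review_id=7: ✓ → 125
review_id=8: ✗
review_id=9: ✗
review_id=10: ✗
review_id=11: ✓ → 111
review_id=12: ✗
review_id=13: ✓ → 228
review_id=14: ✗
review_id=15: ✓ → 283
length_avg = (125 + 111 + 228 + 283) / 4 = 186.75

186.75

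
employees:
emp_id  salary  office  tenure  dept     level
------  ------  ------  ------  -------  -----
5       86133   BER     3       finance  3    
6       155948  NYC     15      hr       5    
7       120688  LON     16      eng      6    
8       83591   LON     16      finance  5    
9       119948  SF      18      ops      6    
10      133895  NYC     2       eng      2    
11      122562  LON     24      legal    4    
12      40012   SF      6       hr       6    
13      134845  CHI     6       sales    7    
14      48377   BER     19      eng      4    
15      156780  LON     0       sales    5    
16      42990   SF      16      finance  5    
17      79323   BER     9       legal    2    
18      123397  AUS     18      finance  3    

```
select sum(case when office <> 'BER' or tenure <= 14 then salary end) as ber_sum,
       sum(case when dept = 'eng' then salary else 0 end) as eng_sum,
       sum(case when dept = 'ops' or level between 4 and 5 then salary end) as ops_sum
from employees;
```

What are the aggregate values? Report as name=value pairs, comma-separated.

ber_sum=1400112, eng_sum=302960, ops_sum=730196

[ber_sum: office <> 'BER' or tenure <= 14]
emp_id=5: ✓ → 86133
emp_id=6: ✓ → 155948
emp_id=7: ✓ → 120688
emp_id=8: ✓ → 83591
emp_id=9: ✓ → 119948
emp_id=10: ✓ → 133895
emp_id=11: ✓ → 122562
emp_id=12: ✓ → 40012
emp_id=13: ✓ → 134845
emp_id=14: ✗
emp_id=15: ✓ → 156780
emp_id=16: ✓ → 42990
emp_id=17: ✓ → 79323
emp_id=18: ✓ → 123397
ber_sum = 86133 + 155948 + 120688 + 83591 + 119948 + 133895 + 122562 + 40012 + 134845 + 156780 + 42990 + 79323 + 123397 = 1400112
—
[eng_sum: dept = 'eng']
emp_id=5: ✗
emp_id=6: ✗
emp_id=7: ✓ → 120688
emp_id=8: ✗
emp_id=9: ✗
emp_id=10: ✓ → 133895
emp_id=11: ✗
emp_id=12: ✗
emp_id=13: ✗
emp_id=14: ✓ → 48377
emp_id=15: ✗
emp_id=16: ✗
emp_id=17: ✗
emp_id=18: ✗
eng_sum = 120688 + 133895 + 48377 = 302960
—
[ops_sum: dept = 'ops' or level between 4 and 5]
emp_id=5: ✗
emp_id=6: ✓ → 155948
emp_id=7: ✗
emp_id=8: ✓ → 83591
emp_id=9: ✓ → 119948
emp_id=10: ✗
emp_id=11: ✓ → 122562
emp_id=12: ✗
emp_id=13: ✗
emp_id=14: ✓ → 48377
emp_id=15: ✓ → 156780
emp_id=16: ✓ → 42990
emp_id=17: ✗
emp_id=18: ✗
ops_sum = 155948 + 83591 + 119948 + 122562 + 48377 + 156780 + 42990 = 730196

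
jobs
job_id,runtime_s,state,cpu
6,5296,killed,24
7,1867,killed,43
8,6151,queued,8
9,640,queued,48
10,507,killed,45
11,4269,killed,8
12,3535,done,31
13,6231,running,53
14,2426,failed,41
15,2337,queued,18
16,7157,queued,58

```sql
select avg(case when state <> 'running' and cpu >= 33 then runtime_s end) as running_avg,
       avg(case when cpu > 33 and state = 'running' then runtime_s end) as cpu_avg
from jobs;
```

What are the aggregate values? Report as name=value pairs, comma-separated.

running_avg=2519.4, cpu_avg=6231

[running_avg: state <> 'running' and cpu >= 33]
job_id=6: ✗
job_id=7: ✓ → 1867
job_id=8: ✗
job_id=9: ✓ → 640
job_id=10: ✓ → 507
job_id=11: ✗
job_id=12: ✗
job_id=13: ✗
job_id=14: ✓ → 2426
job_id=15: ✗
job_id=16: ✓ → 7157
running_avg = (1867 + 640 + 507 + 2426 + 7157) / 5 = 2519.4
—
[cpu_avg: cpu > 33 and state = 'running']
job_id=6: ✗
job_id=7: ✗
job_id=8: ✗
job_id=9: ✗
job_id=10: ✗
job_id=11: ✗
job_id=12: ✗
job_id=13: ✓ → 6231
job_id=14: ✗
job_id=15: ✗
job_id=16: ✗
cpu_avg = 6231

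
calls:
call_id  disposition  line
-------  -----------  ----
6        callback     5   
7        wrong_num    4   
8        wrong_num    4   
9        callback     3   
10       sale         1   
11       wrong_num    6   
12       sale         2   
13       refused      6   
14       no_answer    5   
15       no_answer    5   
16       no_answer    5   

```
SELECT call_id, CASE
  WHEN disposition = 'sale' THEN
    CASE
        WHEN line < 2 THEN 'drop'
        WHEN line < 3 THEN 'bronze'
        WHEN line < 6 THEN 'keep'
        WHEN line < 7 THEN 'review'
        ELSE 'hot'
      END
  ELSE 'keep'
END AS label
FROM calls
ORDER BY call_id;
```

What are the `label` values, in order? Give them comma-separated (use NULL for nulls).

call_id=6: disposition='callback' → outer ELSE → keep
call_id=7: disposition='wrong_num' → outer ELSE → keep
call_id=8: disposition='wrong_num' → outer ELSE → keep
call_id=9: disposition='callback' → outer ELSE → keep
call_id=10: disposition='sale' → inner[line < 2] → drop
call_id=11: disposition='wrong_num' → outer ELSE → keep
call_id=12: disposition='sale' → inner[line < 3] → bronze
call_id=13: disposition='refused' → outer ELSE → keep
call_id=14: disposition='no_answer' → outer ELSE → keep
call_id=15: disposition='no_answer' → outer ELSE → keep
call_id=16: disposition='no_answer' → outer ELSE → keep

keep, keep, keep, keep, drop, keep, bronze, keep, keep, keep, keep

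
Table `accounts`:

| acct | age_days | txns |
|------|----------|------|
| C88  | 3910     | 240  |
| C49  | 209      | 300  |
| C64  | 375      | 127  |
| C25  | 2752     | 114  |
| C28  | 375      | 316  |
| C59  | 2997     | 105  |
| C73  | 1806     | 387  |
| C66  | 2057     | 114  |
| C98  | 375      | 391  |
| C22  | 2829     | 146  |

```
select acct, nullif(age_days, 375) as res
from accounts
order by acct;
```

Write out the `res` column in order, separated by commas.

2829, 2752, NULL, 209, 2997, NULL, 2057, 1806, 3910, NULL

acct=C22: age_days=2829 vs 375: differ → 2829
acct=C25: age_days=2752 vs 375: differ → 2752
acct=C28: age_days=375 vs 375: equal → NULL
acct=C49: age_days=209 vs 375: differ → 209
acct=C59: age_days=2997 vs 375: differ → 2997
acct=C64: age_days=375 vs 375: equal → NULL
acct=C66: age_days=2057 vs 375: differ → 2057
acct=C73: age_days=1806 vs 375: differ → 1806
acct=C88: age_days=3910 vs 375: differ → 3910
acct=C98: age_days=375 vs 375: equal → NULL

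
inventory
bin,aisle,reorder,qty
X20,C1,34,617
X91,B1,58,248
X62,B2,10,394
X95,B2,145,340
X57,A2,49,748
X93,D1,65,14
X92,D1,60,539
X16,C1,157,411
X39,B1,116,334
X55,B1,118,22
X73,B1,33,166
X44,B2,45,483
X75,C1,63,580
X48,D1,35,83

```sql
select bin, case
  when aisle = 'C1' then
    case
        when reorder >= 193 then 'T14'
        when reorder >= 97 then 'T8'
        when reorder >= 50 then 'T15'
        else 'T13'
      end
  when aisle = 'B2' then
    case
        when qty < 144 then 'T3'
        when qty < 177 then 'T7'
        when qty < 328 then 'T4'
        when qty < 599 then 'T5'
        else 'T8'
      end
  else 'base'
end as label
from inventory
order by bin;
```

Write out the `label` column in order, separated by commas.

T8, T13, base, T5, base, base, base, T5, base, T15, base, base, base, T5

bin=X16: aisle='C1' → inner[reorder >= 97] → T8
bin=X20: aisle='C1' → inner[ELSE] → T13
bin=X39: aisle='B1' → outer ELSE → base
bin=X44: aisle='B2' → inner[qty < 599] → T5
bin=X48: aisle='D1' → outer ELSE → base
bin=X55: aisle='B1' → outer ELSE → base
bin=X57: aisle='A2' → outer ELSE → base
bin=X62: aisle='B2' → inner[qty < 599] → T5
bin=X73: aisle='B1' → outer ELSE → base
bin=X75: aisle='C1' → inner[reorder >= 50] → T15
bin=X91: aisle='B1' → outer ELSE → base
bin=X92: aisle='D1' → outer ELSE → base
bin=X93: aisle='D1' → outer ELSE → base
bin=X95: aisle='B2' → inner[qty < 599] → T5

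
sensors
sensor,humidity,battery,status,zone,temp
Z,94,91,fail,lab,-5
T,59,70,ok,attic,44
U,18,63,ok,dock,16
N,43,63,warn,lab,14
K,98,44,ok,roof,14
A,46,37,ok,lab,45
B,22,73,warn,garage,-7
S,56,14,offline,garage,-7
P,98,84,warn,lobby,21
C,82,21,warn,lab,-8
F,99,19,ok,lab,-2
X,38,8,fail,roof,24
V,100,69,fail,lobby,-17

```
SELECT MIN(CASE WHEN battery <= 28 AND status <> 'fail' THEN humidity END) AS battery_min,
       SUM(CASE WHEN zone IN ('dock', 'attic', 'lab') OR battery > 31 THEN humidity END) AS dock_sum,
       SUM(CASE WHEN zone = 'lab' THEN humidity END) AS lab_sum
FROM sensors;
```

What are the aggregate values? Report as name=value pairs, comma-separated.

battery_min=56, dock_sum=759, lab_sum=364

[battery_min: battery <= 28 AND status <> 'fail']
sensor=Z: ✗
sensor=T: ✗
sensor=U: ✗
sensor=N: ✗
sensor=K: ✗
sensor=A: ✗
sensor=B: ✗
sensor=S: ✓ → 56
sensor=P: ✗
sensor=C: ✓ → 82
sensor=F: ✓ → 99
sensor=X: ✗
sensor=V: ✗
battery_min = MIN(56, 82, 99) = 56
—
[dock_sum: zone IN ('dock', 'attic', 'lab') OR battery > 31]
sensor=Z: ✓ → 94
sensor=T: ✓ → 59
sensor=U: ✓ → 18
sensor=N: ✓ → 43
sensor=K: ✓ → 98
sensor=A: ✓ → 46
sensor=B: ✓ → 22
sensor=S: ✗
sensor=P: ✓ → 98
sensor=C: ✓ → 82
sensor=F: ✓ → 99
sensor=X: ✗
sensor=V: ✓ → 100
dock_sum = 94 + 59 + 18 + 43 + 98 + 46 + 22 + 98 + 82 + 99 + 100 = 759
—
[lab_sum: zone = 'lab']
sensor=Z: ✓ → 94
sensor=T: ✗
sensor=U: ✗
sensor=N: ✓ → 43
sensor=K: ✗
sensor=A: ✓ → 46
sensor=B: ✗
sensor=S: ✗
sensor=P: ✗
sensor=C: ✓ → 82
sensor=F: ✓ → 99
sensor=X: ✗
sensor=V: ✗
lab_sum = 94 + 43 + 46 + 82 + 99 = 364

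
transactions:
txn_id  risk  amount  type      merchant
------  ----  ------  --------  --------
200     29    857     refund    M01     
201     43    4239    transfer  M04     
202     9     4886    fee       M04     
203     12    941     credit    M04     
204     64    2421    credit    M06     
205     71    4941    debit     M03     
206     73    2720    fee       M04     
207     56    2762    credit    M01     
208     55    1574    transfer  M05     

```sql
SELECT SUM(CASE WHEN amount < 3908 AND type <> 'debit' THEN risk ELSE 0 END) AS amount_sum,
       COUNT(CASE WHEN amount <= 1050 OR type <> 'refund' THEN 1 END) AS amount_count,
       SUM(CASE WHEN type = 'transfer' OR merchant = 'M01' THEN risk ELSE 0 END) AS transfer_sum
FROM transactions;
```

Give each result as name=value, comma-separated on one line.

amount_sum=289, amount_count=9, transfer_sum=183

[amount_sum: amount < 3908 AND type <> 'debit']
txn_id=200: ✓ → 29
txn_id=201: ✗
txn_id=202: ✗
txn_id=203: ✓ → 12
txn_id=204: ✓ → 64
txn_id=205: ✗
txn_id=206: ✓ → 73
txn_id=207: ✓ → 56
txn_id=208: ✓ → 55
amount_sum = 29 + 12 + 64 + 73 + 56 + 55 = 289
—
[amount_count: amount <= 1050 OR type <> 'refund']
txn_id=200: ✓ → 1
txn_id=201: ✓ → 1
txn_id=202: ✓ → 1
txn_id=203: ✓ → 1
txn_id=204: ✓ → 1
txn_id=205: ✓ → 1
txn_id=206: ✓ → 1
txn_id=207: ✓ → 1
txn_id=208: ✓ → 1
amount_count = COUNT(1, 1, 1, 1, 1, 1, 1, 1, 1) = 9
—
[transfer_sum: type = 'transfer' OR merchant = 'M01']
txn_id=200: ✓ → 29
txn_id=201: ✓ → 43
txn_id=202: ✗
txn_id=203: ✗
txn_id=204: ✗
txn_id=205: ✗
txn_id=206: ✗
txn_id=207: ✓ → 56
txn_id=208: ✓ → 55
transfer_sum = 29 + 43 + 56 + 55 = 183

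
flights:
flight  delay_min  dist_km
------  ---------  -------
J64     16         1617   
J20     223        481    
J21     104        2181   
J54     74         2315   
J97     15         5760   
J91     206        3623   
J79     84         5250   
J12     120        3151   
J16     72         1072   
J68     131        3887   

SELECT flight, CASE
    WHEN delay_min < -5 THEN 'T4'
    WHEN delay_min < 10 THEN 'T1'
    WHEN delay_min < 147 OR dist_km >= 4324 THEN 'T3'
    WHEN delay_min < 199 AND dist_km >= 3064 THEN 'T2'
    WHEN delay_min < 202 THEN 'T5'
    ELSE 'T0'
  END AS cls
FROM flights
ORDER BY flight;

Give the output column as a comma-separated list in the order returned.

T3, T3, T0, T3, T3, T3, T3, T3, T0, T3

flight=J12: delay_min < 147 OR dist_km >= 4324 → T3
flight=J16: delay_min < 147 OR dist_km >= 4324 → T3
flight=J20: ELSE → T0
flight=J21: delay_min < 147 OR dist_km >= 4324 → T3
flight=J54: delay_min < 147 OR dist_km >= 4324 → T3
flight=J64: delay_min < 147 OR dist_km >= 4324 → T3
flight=J68: delay_min < 147 OR dist_km >= 4324 → T3
flight=J79: delay_min < 147 OR dist_km >= 4324 → T3
flight=J91: ELSE → T0
flight=J97: delay_min < 147 OR dist_km >= 4324 → T3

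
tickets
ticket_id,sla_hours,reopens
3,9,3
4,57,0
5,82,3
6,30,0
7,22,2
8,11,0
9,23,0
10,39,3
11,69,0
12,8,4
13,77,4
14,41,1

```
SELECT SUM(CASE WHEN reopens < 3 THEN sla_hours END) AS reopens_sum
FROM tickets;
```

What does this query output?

ticket_id=3: ✗
ticket_id=4: ✓ → 57
ticket_id=5: ✗
ticket_id=6: ✓ → 30
ticket_id=7: ✓ → 22
ticket_id=8: ✓ → 11
ticket_id=9: ✓ → 23
ticket_id=10: ✗
ticket_id=11: ✓ → 69
ticket_id=12: ✗
ticket_id=13: ✗
ticket_id=14: ✓ → 41
reopens_sum = 57 + 30 + 22 + 11 + 23 + 69 + 41 = 253

253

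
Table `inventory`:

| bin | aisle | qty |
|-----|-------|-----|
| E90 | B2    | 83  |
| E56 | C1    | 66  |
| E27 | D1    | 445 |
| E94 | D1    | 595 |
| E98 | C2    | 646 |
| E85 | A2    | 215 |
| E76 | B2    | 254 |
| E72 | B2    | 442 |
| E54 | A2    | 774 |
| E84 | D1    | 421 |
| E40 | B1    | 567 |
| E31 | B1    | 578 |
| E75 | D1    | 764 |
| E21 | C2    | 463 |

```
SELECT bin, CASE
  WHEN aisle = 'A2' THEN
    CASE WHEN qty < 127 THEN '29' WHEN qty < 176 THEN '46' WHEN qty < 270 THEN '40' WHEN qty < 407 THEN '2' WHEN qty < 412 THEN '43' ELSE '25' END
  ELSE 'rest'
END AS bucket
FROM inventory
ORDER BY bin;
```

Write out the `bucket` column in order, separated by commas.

rest, rest, rest, rest, 25, rest, rest, rest, rest, rest, 40, rest, rest, rest

bin=E21: aisle='C2' → outer ELSE → rest
bin=E27: aisle='D1' → outer ELSE → rest
bin=E31: aisle='B1' → outer ELSE → rest
bin=E40: aisle='B1' → outer ELSE → rest
bin=E54: aisle='A2' → inner[ELSE] → 25
bin=E56: aisle='C1' → outer ELSE → rest
bin=E72: aisle='B2' → outer ELSE → rest
bin=E75: aisle='D1' → outer ELSE → rest
bin=E76: aisle='B2' → outer ELSE → rest
bin=E84: aisle='D1' → outer ELSE → rest
bin=E85: aisle='A2' → inner[qty < 270] → 40
bin=E90: aisle='B2' → outer ELSE → rest
bin=E94: aisle='D1' → outer ELSE → rest
bin=E98: aisle='C2' → outer ELSE → rest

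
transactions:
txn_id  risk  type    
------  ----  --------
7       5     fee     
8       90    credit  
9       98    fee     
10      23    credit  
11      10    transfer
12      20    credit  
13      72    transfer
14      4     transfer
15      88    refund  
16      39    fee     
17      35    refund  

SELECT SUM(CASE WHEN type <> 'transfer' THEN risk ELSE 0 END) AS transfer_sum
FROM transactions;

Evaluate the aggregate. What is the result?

txn_id=7: ✓ → 5
txn_id=8: ✓ → 90
txn_id=9: ✓ → 98
txn_id=10: ✓ → 23
txn_id=11: ✗
txn_id=12: ✓ → 20
txn_id=13: ✗
txn_id=14: ✗
txn_id=15: ✓ → 88
txn_id=16: ✓ → 39
txn_id=17: ✓ → 35
transfer_sum = 5 + 90 + 98 + 23 + 20 + 88 + 39 + 35 = 398

398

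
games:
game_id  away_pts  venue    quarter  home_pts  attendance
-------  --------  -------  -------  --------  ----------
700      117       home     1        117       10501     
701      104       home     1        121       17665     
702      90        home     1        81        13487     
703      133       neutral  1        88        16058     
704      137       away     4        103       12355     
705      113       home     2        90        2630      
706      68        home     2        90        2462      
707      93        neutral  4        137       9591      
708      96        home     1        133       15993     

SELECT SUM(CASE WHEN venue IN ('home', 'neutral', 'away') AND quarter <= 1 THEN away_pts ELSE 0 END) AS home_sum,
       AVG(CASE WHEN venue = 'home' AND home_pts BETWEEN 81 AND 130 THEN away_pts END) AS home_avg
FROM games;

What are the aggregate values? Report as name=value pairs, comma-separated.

[home_sum: venue IN ('home', 'neutral', 'away') AND quarter <= 1]
game_id=700: ✓ → 117
game_id=701: ✓ → 104
game_id=702: ✓ → 90
game_id=703: ✓ → 133
game_id=704: ✗
game_id=705: ✗
game_id=706: ✗
game_id=707: ✗
game_id=708: ✓ → 96
home_sum = 117 + 104 + 90 + 133 + 96 = 540
—
[home_avg: venue = 'home' AND home_pts BETWEEN 81 AND 130]
game_id=700: ✓ → 117
game_id=701: ✓ → 104
game_id=702: ✓ → 90
game_id=703: ✗
game_id=704: ✗
game_id=705: ✓ → 113
game_id=706: ✓ → 68
game_id=707: ✗
game_id=708: ✗
home_avg = (117 + 104 + 90 + 113 + 68) / 5 = 98.4

home_sum=540, home_avg=98.4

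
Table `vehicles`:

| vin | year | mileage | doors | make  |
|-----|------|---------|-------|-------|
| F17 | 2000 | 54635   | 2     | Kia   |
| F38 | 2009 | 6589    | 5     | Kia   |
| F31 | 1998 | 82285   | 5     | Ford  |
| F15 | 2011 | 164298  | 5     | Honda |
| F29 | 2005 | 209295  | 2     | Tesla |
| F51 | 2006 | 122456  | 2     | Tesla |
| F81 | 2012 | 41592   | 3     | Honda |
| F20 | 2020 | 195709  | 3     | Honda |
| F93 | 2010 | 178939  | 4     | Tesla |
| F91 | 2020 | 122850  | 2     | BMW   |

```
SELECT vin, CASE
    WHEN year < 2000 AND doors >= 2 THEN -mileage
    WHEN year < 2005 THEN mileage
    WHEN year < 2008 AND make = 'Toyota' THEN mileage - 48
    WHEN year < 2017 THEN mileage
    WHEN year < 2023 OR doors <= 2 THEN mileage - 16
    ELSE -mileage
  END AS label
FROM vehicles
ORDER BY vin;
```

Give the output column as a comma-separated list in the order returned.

vin=F15: year < 2017 → 164298
vin=F17: year < 2005 → 54635
vin=F20: year < 2023 OR doors <= 2 → 195693
vin=F29: year < 2017 → 209295
vin=F31: year < 2000 AND doors >= 2 → -82285
vin=F38: year < 2017 → 6589
vin=F51: year < 2017 → 122456
vin=F81: year < 2017 → 41592
vin=F91: year < 2023 OR doors <= 2 → 122834
vin=F93: year < 2017 → 178939

164298, 54635, 195693, 209295, -82285, 6589, 122456, 41592, 122834, 178939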